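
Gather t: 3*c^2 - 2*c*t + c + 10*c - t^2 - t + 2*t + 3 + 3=3*c^2 + 11*c - t^2 + t*(1 - 2*c) + 6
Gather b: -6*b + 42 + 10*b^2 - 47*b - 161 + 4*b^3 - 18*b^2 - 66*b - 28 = 4*b^3 - 8*b^2 - 119*b - 147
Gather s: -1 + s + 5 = s + 4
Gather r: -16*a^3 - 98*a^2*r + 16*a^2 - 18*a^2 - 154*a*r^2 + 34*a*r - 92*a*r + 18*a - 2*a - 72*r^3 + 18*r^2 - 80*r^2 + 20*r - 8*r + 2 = -16*a^3 - 2*a^2 + 16*a - 72*r^3 + r^2*(-154*a - 62) + r*(-98*a^2 - 58*a + 12) + 2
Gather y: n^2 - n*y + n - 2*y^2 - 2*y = n^2 + n - 2*y^2 + y*(-n - 2)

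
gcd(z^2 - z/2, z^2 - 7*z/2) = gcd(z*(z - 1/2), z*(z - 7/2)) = z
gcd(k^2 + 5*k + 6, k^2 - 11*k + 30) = 1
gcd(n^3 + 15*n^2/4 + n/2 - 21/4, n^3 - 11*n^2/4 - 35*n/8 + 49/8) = n^2 + 3*n/4 - 7/4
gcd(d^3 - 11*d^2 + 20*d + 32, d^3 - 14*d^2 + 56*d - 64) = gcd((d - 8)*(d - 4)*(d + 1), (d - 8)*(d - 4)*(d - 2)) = d^2 - 12*d + 32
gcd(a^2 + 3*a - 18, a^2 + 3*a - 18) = a^2 + 3*a - 18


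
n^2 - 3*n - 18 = (n - 6)*(n + 3)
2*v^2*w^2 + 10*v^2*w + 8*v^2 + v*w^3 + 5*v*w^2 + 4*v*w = (2*v + w)*(w + 4)*(v*w + v)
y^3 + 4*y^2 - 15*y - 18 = (y - 3)*(y + 1)*(y + 6)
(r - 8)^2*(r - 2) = r^3 - 18*r^2 + 96*r - 128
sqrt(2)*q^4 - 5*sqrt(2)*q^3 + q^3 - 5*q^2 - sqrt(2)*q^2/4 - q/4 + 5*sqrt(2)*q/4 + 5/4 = (q - 5)*(q - 1/2)*(q + 1/2)*(sqrt(2)*q + 1)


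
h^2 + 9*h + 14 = (h + 2)*(h + 7)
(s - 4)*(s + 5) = s^2 + s - 20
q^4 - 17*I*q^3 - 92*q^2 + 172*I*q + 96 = (q - 8*I)*(q - 6*I)*(q - 2*I)*(q - I)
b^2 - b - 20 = (b - 5)*(b + 4)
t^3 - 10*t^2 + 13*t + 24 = (t - 8)*(t - 3)*(t + 1)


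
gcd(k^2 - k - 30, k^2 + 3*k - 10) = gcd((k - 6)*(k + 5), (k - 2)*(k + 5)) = k + 5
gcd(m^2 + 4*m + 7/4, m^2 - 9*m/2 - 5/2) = m + 1/2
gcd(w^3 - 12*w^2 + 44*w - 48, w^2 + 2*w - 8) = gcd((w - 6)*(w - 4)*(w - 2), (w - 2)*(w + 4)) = w - 2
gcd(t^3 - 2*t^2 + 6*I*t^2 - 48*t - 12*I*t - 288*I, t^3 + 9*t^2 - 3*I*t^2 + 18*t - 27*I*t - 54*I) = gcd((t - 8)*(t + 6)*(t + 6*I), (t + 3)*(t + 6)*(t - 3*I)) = t + 6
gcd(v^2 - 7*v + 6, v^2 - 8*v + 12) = v - 6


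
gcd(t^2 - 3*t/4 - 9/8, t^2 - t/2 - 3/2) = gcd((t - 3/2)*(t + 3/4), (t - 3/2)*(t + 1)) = t - 3/2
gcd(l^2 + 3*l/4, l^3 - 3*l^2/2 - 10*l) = l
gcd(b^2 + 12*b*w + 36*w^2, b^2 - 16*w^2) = 1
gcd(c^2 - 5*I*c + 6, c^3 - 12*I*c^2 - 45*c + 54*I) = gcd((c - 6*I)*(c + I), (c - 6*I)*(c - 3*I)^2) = c - 6*I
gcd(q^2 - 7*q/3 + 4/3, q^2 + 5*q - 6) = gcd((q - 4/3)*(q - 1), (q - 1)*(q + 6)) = q - 1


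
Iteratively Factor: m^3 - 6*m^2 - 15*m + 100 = (m - 5)*(m^2 - m - 20) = (m - 5)*(m + 4)*(m - 5)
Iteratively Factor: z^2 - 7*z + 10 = (z - 5)*(z - 2)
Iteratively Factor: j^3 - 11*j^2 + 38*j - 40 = (j - 4)*(j^2 - 7*j + 10) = (j - 5)*(j - 4)*(j - 2)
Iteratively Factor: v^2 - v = (v)*(v - 1)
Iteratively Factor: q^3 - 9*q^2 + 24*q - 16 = (q - 4)*(q^2 - 5*q + 4) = (q - 4)^2*(q - 1)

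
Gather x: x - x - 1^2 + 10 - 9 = 0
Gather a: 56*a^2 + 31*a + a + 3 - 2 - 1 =56*a^2 + 32*a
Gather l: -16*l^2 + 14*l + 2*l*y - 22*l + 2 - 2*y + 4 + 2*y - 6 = -16*l^2 + l*(2*y - 8)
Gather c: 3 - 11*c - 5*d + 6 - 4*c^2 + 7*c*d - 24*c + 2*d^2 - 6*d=-4*c^2 + c*(7*d - 35) + 2*d^2 - 11*d + 9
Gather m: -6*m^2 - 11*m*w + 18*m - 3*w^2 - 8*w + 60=-6*m^2 + m*(18 - 11*w) - 3*w^2 - 8*w + 60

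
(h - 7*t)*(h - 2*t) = h^2 - 9*h*t + 14*t^2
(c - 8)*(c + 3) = c^2 - 5*c - 24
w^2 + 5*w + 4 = (w + 1)*(w + 4)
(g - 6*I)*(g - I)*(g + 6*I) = g^3 - I*g^2 + 36*g - 36*I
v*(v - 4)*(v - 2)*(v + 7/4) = v^4 - 17*v^3/4 - 5*v^2/2 + 14*v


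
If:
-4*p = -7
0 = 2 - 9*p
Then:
No Solution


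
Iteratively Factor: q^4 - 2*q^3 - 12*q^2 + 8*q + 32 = (q - 2)*(q^3 - 12*q - 16) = (q - 2)*(q + 2)*(q^2 - 2*q - 8) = (q - 4)*(q - 2)*(q + 2)*(q + 2)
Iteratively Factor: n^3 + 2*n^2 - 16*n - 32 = (n + 4)*(n^2 - 2*n - 8) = (n - 4)*(n + 4)*(n + 2)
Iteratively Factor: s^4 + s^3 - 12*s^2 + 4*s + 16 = (s + 4)*(s^3 - 3*s^2 + 4) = (s - 2)*(s + 4)*(s^2 - s - 2) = (s - 2)*(s + 1)*(s + 4)*(s - 2)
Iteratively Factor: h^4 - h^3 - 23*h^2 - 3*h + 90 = (h + 3)*(h^3 - 4*h^2 - 11*h + 30) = (h - 2)*(h + 3)*(h^2 - 2*h - 15) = (h - 5)*(h - 2)*(h + 3)*(h + 3)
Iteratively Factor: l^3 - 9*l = (l + 3)*(l^2 - 3*l) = l*(l + 3)*(l - 3)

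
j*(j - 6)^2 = j^3 - 12*j^2 + 36*j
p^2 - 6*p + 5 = (p - 5)*(p - 1)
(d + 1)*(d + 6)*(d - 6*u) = d^3 - 6*d^2*u + 7*d^2 - 42*d*u + 6*d - 36*u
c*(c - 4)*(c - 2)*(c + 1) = c^4 - 5*c^3 + 2*c^2 + 8*c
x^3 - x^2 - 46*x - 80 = (x - 8)*(x + 2)*(x + 5)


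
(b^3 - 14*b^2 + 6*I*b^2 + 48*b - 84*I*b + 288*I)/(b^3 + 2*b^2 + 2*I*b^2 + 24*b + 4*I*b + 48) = (b^2 - 14*b + 48)/(b^2 + b*(2 - 4*I) - 8*I)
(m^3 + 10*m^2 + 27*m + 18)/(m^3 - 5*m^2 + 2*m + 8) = (m^2 + 9*m + 18)/(m^2 - 6*m + 8)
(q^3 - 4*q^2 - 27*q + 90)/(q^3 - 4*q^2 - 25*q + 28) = (q^3 - 4*q^2 - 27*q + 90)/(q^3 - 4*q^2 - 25*q + 28)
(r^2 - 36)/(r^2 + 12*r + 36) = (r - 6)/(r + 6)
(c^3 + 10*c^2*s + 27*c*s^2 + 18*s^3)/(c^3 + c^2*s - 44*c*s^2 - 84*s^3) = (-c^2 - 4*c*s - 3*s^2)/(-c^2 + 5*c*s + 14*s^2)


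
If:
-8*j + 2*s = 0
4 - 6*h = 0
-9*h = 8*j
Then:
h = 2/3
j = -3/4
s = -3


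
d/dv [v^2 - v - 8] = 2*v - 1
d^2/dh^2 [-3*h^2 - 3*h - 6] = -6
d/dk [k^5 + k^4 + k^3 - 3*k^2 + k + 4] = 5*k^4 + 4*k^3 + 3*k^2 - 6*k + 1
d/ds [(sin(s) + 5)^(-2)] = -2*cos(s)/(sin(s) + 5)^3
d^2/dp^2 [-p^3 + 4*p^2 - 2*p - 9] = 8 - 6*p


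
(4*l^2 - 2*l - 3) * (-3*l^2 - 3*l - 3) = -12*l^4 - 6*l^3 + 3*l^2 + 15*l + 9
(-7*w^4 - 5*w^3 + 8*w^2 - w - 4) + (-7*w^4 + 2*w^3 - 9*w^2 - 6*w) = -14*w^4 - 3*w^3 - w^2 - 7*w - 4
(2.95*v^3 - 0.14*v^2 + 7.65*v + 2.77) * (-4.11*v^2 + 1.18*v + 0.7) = -12.1245*v^5 + 4.0564*v^4 - 29.5417*v^3 - 2.4557*v^2 + 8.6236*v + 1.939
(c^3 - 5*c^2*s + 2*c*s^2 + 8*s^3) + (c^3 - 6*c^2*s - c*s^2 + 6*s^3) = 2*c^3 - 11*c^2*s + c*s^2 + 14*s^3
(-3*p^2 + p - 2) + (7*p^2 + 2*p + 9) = 4*p^2 + 3*p + 7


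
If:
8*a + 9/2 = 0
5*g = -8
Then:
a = -9/16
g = -8/5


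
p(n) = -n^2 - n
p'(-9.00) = 17.00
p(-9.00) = -72.00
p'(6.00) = -13.00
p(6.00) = -42.00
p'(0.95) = -2.90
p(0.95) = -1.85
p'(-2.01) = 3.02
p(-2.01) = -2.03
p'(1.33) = -3.66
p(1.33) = -3.10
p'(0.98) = -2.96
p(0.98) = -1.94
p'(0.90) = -2.80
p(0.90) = -1.71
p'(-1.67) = 2.34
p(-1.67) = -1.12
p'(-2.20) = 3.40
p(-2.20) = -2.64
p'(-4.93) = 8.86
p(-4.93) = -19.37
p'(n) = -2*n - 1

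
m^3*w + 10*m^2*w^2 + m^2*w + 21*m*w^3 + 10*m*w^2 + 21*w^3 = (m + 3*w)*(m + 7*w)*(m*w + w)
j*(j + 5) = j^2 + 5*j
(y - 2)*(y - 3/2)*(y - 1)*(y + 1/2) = y^4 - 4*y^3 + 17*y^2/4 + y/4 - 3/2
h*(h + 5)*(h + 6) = h^3 + 11*h^2 + 30*h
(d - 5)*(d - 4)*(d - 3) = d^3 - 12*d^2 + 47*d - 60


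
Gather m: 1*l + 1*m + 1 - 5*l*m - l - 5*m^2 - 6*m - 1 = -5*m^2 + m*(-5*l - 5)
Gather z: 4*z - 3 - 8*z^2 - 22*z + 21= -8*z^2 - 18*z + 18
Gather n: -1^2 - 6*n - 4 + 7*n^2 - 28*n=7*n^2 - 34*n - 5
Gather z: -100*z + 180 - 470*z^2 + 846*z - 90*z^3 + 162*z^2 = -90*z^3 - 308*z^2 + 746*z + 180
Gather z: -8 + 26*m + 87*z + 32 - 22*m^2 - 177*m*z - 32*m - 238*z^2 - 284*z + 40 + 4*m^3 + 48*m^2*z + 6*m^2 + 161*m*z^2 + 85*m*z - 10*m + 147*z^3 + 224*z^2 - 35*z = 4*m^3 - 16*m^2 - 16*m + 147*z^3 + z^2*(161*m - 14) + z*(48*m^2 - 92*m - 232) + 64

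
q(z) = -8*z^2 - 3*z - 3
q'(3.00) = -51.00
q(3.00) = -84.00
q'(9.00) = -147.00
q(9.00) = -678.00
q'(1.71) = -30.36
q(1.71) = -31.52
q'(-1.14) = 15.24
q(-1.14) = -9.98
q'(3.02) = -51.32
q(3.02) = -85.02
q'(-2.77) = 41.32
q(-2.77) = -56.07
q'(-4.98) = 76.68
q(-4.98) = -186.46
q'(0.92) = -17.72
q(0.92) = -12.53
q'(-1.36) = 18.76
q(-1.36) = -13.72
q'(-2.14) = 31.24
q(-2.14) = -33.22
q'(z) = -16*z - 3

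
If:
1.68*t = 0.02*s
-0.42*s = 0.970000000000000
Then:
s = -2.31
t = -0.03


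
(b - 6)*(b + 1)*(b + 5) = b^3 - 31*b - 30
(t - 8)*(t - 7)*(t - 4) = t^3 - 19*t^2 + 116*t - 224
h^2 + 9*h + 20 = (h + 4)*(h + 5)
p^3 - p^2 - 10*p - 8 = (p - 4)*(p + 1)*(p + 2)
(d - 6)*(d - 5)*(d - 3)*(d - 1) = d^4 - 15*d^3 + 77*d^2 - 153*d + 90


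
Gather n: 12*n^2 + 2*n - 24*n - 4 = 12*n^2 - 22*n - 4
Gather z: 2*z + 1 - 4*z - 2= -2*z - 1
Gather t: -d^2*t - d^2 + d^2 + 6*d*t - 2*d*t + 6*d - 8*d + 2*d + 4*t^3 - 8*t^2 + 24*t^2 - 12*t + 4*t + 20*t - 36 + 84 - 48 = 4*t^3 + 16*t^2 + t*(-d^2 + 4*d + 12)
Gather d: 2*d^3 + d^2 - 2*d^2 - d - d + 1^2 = 2*d^3 - d^2 - 2*d + 1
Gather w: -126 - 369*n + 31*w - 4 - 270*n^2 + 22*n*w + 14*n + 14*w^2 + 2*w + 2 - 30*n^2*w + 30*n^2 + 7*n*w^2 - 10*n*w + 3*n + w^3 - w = -240*n^2 - 352*n + w^3 + w^2*(7*n + 14) + w*(-30*n^2 + 12*n + 32) - 128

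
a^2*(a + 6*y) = a^3 + 6*a^2*y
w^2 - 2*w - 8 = (w - 4)*(w + 2)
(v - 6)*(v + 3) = v^2 - 3*v - 18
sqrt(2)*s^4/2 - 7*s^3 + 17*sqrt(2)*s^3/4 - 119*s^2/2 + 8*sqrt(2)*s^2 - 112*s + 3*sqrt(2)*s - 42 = (s + 1/2)*(s + 6)*(s - 7*sqrt(2))*(sqrt(2)*s/2 + sqrt(2))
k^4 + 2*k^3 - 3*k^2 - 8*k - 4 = (k - 2)*(k + 1)^2*(k + 2)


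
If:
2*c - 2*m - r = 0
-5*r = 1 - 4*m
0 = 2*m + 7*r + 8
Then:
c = -25/19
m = -33/38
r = -17/19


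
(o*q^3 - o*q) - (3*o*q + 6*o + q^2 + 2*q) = o*q^3 - 4*o*q - 6*o - q^2 - 2*q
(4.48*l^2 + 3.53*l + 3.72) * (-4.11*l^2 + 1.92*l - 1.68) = -18.4128*l^4 - 5.9067*l^3 - 16.038*l^2 + 1.212*l - 6.2496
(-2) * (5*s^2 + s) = -10*s^2 - 2*s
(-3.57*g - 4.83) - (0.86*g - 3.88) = -4.43*g - 0.95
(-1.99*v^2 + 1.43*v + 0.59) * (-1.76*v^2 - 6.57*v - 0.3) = 3.5024*v^4 + 10.5575*v^3 - 9.8365*v^2 - 4.3053*v - 0.177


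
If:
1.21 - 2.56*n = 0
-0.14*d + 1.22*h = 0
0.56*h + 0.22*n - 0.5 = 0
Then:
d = 6.16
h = 0.71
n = 0.47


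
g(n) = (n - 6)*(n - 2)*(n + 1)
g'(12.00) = 268.00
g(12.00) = 780.00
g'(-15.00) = 889.00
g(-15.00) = -4998.00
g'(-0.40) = 10.08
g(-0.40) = 9.22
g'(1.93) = -11.85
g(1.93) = 0.83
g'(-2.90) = 69.83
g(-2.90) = -82.86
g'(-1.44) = 30.38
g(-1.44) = -11.26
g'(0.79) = -5.19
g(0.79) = 11.28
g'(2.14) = -12.22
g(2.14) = -1.70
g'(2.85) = -11.53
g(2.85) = -10.31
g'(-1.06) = 22.21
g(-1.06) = -1.30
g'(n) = (n - 6)*(n - 2) + (n - 6)*(n + 1) + (n - 2)*(n + 1)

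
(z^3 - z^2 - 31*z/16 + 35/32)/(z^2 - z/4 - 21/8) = (8*z^2 + 6*z - 5)/(4*(2*z + 3))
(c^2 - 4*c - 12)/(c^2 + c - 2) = (c - 6)/(c - 1)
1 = 1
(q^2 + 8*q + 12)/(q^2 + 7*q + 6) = (q + 2)/(q + 1)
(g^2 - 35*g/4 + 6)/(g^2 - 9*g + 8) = (g - 3/4)/(g - 1)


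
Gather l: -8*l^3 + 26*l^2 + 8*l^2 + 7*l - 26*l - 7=-8*l^3 + 34*l^2 - 19*l - 7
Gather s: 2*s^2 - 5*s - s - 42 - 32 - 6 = 2*s^2 - 6*s - 80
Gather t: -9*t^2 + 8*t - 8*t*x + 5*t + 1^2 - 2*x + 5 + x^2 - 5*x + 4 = -9*t^2 + t*(13 - 8*x) + x^2 - 7*x + 10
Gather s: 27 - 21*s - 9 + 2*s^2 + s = 2*s^2 - 20*s + 18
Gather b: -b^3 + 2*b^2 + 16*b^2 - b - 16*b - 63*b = -b^3 + 18*b^2 - 80*b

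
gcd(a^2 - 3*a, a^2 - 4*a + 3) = a - 3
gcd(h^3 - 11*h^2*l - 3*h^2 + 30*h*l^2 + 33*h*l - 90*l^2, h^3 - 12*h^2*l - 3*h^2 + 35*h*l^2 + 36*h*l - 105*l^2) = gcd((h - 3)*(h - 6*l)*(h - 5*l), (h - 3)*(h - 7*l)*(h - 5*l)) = h^2 - 5*h*l - 3*h + 15*l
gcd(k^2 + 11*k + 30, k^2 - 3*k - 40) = k + 5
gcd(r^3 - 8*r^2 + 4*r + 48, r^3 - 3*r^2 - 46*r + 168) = r^2 - 10*r + 24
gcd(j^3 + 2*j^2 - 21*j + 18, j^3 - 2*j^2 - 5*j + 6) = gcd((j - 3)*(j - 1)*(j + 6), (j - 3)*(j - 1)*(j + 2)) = j^2 - 4*j + 3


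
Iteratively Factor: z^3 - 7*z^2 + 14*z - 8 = (z - 2)*(z^2 - 5*z + 4) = (z - 2)*(z - 1)*(z - 4)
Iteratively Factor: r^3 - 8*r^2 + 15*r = (r - 3)*(r^2 - 5*r) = (r - 5)*(r - 3)*(r)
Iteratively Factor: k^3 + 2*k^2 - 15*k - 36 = (k + 3)*(k^2 - k - 12) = (k + 3)^2*(k - 4)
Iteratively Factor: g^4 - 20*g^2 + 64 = (g + 4)*(g^3 - 4*g^2 - 4*g + 16) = (g - 2)*(g + 4)*(g^2 - 2*g - 8) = (g - 4)*(g - 2)*(g + 4)*(g + 2)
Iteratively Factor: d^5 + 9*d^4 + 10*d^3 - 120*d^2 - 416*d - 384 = (d - 4)*(d^4 + 13*d^3 + 62*d^2 + 128*d + 96) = (d - 4)*(d + 3)*(d^3 + 10*d^2 + 32*d + 32) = (d - 4)*(d + 3)*(d + 4)*(d^2 + 6*d + 8) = (d - 4)*(d + 2)*(d + 3)*(d + 4)*(d + 4)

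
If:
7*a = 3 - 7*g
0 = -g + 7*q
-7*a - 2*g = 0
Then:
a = -6/35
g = 3/5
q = 3/35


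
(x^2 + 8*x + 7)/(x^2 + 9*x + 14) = (x + 1)/(x + 2)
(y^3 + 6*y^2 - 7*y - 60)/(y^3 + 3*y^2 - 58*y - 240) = (y^2 + y - 12)/(y^2 - 2*y - 48)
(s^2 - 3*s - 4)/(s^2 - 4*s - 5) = (s - 4)/(s - 5)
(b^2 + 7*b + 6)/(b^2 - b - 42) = (b + 1)/(b - 7)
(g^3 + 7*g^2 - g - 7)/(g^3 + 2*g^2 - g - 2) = (g + 7)/(g + 2)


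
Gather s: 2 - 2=0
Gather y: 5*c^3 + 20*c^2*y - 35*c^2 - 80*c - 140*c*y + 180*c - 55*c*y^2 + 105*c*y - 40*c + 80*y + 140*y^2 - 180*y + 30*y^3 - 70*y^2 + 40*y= 5*c^3 - 35*c^2 + 60*c + 30*y^3 + y^2*(70 - 55*c) + y*(20*c^2 - 35*c - 60)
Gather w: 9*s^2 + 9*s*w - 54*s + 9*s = 9*s^2 + 9*s*w - 45*s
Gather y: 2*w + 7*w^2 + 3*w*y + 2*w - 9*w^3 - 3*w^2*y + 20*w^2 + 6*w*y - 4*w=-9*w^3 + 27*w^2 + y*(-3*w^2 + 9*w)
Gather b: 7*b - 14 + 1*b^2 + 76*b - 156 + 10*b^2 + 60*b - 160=11*b^2 + 143*b - 330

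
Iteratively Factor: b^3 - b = (b)*(b^2 - 1) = b*(b + 1)*(b - 1)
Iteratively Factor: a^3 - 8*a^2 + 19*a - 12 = (a - 4)*(a^2 - 4*a + 3) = (a - 4)*(a - 1)*(a - 3)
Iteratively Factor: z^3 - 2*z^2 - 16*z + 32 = (z + 4)*(z^2 - 6*z + 8) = (z - 4)*(z + 4)*(z - 2)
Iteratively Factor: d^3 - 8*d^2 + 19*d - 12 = (d - 1)*(d^2 - 7*d + 12) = (d - 3)*(d - 1)*(d - 4)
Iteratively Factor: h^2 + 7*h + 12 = (h + 3)*(h + 4)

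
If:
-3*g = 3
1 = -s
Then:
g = -1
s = -1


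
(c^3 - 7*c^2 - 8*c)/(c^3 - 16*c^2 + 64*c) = (c + 1)/(c - 8)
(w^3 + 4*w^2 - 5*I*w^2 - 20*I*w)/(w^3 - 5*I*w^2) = (w + 4)/w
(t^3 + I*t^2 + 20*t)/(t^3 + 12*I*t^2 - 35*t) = (t - 4*I)/(t + 7*I)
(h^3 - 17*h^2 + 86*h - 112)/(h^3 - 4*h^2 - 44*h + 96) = (h - 7)/(h + 6)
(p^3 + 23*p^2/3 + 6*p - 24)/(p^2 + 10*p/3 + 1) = (3*p^2 + 14*p - 24)/(3*p + 1)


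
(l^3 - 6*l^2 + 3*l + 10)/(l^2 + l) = l - 7 + 10/l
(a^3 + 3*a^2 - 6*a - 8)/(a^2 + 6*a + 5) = (a^2 + 2*a - 8)/(a + 5)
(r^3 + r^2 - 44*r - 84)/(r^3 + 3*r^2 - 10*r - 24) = (r^2 - r - 42)/(r^2 + r - 12)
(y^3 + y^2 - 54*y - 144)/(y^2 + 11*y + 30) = (y^2 - 5*y - 24)/(y + 5)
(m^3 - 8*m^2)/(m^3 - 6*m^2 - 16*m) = m/(m + 2)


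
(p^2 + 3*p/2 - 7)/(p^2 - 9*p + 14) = (p + 7/2)/(p - 7)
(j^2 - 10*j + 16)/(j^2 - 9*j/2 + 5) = 2*(j - 8)/(2*j - 5)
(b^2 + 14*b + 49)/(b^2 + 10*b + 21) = (b + 7)/(b + 3)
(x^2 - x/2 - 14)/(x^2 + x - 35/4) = 2*(x - 4)/(2*x - 5)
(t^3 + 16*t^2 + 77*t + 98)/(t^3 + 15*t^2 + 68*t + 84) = (t + 7)/(t + 6)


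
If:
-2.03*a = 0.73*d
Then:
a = -0.359605911330049*d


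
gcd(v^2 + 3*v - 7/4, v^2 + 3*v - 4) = 1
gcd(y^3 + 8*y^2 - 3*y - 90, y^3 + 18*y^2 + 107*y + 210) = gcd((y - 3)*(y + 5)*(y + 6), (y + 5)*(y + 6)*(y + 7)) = y^2 + 11*y + 30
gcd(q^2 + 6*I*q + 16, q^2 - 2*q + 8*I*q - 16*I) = q + 8*I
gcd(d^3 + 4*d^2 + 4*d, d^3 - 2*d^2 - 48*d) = d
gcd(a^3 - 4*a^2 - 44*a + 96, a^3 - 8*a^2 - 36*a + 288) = a^2 - 2*a - 48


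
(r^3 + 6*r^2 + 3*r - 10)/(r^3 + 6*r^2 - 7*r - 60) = (r^2 + r - 2)/(r^2 + r - 12)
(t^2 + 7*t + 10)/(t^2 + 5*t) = (t + 2)/t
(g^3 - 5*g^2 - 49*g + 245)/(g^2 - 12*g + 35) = g + 7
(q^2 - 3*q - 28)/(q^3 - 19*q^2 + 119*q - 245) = (q + 4)/(q^2 - 12*q + 35)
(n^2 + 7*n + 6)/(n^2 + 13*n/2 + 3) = 2*(n + 1)/(2*n + 1)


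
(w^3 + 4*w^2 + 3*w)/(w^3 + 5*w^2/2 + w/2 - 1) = 2*w*(w + 3)/(2*w^2 + 3*w - 2)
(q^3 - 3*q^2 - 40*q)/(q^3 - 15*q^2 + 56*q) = (q + 5)/(q - 7)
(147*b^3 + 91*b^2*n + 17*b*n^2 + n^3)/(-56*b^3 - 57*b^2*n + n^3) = (-21*b^2 - 10*b*n - n^2)/(8*b^2 + 7*b*n - n^2)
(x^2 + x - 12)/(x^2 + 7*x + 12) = (x - 3)/(x + 3)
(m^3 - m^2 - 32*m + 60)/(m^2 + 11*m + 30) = (m^2 - 7*m + 10)/(m + 5)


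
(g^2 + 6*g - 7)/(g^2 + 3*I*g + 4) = (g^2 + 6*g - 7)/(g^2 + 3*I*g + 4)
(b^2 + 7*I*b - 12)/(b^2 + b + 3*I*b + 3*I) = (b + 4*I)/(b + 1)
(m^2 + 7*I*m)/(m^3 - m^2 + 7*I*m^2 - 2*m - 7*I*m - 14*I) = m/(m^2 - m - 2)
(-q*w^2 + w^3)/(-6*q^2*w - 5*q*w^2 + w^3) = w*(q - w)/(6*q^2 + 5*q*w - w^2)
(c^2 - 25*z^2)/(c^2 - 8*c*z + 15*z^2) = (-c - 5*z)/(-c + 3*z)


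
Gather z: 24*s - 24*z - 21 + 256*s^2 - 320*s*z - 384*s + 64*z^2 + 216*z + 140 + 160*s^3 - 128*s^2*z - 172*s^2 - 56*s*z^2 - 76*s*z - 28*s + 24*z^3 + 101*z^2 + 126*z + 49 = 160*s^3 + 84*s^2 - 388*s + 24*z^3 + z^2*(165 - 56*s) + z*(-128*s^2 - 396*s + 318) + 168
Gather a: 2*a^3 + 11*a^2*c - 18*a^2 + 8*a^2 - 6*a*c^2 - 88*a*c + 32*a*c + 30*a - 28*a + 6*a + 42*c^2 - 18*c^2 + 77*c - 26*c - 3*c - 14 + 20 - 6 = 2*a^3 + a^2*(11*c - 10) + a*(-6*c^2 - 56*c + 8) + 24*c^2 + 48*c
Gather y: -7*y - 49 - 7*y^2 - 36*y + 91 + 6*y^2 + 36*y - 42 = -y^2 - 7*y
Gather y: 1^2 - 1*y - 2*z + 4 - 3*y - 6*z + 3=-4*y - 8*z + 8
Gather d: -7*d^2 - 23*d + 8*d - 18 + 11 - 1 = -7*d^2 - 15*d - 8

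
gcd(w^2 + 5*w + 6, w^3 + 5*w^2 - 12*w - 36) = w + 2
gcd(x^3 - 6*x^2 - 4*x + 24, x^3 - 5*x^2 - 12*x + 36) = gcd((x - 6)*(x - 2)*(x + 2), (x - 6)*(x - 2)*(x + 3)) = x^2 - 8*x + 12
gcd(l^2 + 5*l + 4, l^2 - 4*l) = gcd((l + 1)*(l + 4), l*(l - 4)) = 1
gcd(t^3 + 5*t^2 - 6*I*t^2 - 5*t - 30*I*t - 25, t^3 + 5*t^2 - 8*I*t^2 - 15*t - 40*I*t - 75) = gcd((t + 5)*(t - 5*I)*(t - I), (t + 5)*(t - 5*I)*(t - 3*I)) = t^2 + t*(5 - 5*I) - 25*I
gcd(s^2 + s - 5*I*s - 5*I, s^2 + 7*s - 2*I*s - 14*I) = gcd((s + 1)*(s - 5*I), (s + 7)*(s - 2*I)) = 1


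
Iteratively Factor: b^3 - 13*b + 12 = (b + 4)*(b^2 - 4*b + 3) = (b - 3)*(b + 4)*(b - 1)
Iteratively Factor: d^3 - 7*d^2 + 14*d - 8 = (d - 4)*(d^2 - 3*d + 2) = (d - 4)*(d - 2)*(d - 1)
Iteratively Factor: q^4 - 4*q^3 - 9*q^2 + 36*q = (q + 3)*(q^3 - 7*q^2 + 12*q) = (q - 4)*(q + 3)*(q^2 - 3*q) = (q - 4)*(q - 3)*(q + 3)*(q)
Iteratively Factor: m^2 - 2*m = (m)*(m - 2)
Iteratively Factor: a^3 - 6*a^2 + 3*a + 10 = (a + 1)*(a^2 - 7*a + 10) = (a - 5)*(a + 1)*(a - 2)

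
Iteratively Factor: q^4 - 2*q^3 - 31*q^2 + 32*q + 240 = (q - 5)*(q^3 + 3*q^2 - 16*q - 48) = (q - 5)*(q + 4)*(q^2 - q - 12) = (q - 5)*(q - 4)*(q + 4)*(q + 3)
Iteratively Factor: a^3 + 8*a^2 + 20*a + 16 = (a + 2)*(a^2 + 6*a + 8) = (a + 2)*(a + 4)*(a + 2)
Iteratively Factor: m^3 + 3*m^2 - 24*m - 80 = (m + 4)*(m^2 - m - 20) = (m - 5)*(m + 4)*(m + 4)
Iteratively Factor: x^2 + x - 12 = (x - 3)*(x + 4)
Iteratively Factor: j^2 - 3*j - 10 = (j + 2)*(j - 5)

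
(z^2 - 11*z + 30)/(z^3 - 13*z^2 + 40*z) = (z - 6)/(z*(z - 8))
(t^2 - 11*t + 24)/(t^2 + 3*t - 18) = (t - 8)/(t + 6)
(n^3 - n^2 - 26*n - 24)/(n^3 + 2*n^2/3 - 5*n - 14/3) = 3*(n^2 - 2*n - 24)/(3*n^2 - n - 14)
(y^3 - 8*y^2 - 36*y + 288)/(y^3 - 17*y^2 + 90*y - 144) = (y + 6)/(y - 3)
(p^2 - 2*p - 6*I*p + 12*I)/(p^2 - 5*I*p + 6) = (p - 2)/(p + I)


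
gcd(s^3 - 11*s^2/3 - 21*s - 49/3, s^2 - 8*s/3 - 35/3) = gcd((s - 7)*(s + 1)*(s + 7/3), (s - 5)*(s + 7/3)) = s + 7/3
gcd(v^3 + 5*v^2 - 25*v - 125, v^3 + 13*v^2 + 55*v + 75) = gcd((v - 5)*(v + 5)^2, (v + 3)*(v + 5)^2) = v^2 + 10*v + 25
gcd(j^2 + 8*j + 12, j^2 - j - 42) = j + 6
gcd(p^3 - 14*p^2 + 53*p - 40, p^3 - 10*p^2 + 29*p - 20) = p^2 - 6*p + 5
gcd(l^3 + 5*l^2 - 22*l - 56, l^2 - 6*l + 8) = l - 4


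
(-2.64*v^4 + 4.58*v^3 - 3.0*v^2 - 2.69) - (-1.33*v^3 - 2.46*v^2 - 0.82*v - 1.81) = -2.64*v^4 + 5.91*v^3 - 0.54*v^2 + 0.82*v - 0.88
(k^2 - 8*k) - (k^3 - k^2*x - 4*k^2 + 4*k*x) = -k^3 + k^2*x + 5*k^2 - 4*k*x - 8*k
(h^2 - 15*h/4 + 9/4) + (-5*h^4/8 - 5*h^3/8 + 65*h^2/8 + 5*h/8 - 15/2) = -5*h^4/8 - 5*h^3/8 + 73*h^2/8 - 25*h/8 - 21/4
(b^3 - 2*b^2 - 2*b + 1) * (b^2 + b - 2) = b^5 - b^4 - 6*b^3 + 3*b^2 + 5*b - 2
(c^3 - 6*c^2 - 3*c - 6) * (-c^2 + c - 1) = -c^5 + 7*c^4 - 4*c^3 + 9*c^2 - 3*c + 6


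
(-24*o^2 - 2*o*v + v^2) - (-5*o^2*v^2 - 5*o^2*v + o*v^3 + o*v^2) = 5*o^2*v^2 + 5*o^2*v - 24*o^2 - o*v^3 - o*v^2 - 2*o*v + v^2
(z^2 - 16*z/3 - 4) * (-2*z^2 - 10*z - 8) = -2*z^4 + 2*z^3/3 + 160*z^2/3 + 248*z/3 + 32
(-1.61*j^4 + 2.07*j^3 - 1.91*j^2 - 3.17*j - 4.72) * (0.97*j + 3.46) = -1.5617*j^5 - 3.5627*j^4 + 5.3095*j^3 - 9.6835*j^2 - 15.5466*j - 16.3312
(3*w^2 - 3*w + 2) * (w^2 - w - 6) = 3*w^4 - 6*w^3 - 13*w^2 + 16*w - 12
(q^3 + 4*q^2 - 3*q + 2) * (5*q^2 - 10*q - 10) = 5*q^5 + 10*q^4 - 65*q^3 + 10*q - 20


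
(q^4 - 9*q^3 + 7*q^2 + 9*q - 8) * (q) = q^5 - 9*q^4 + 7*q^3 + 9*q^2 - 8*q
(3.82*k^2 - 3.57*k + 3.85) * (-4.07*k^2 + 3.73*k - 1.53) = -15.5474*k^4 + 28.7785*k^3 - 34.8302*k^2 + 19.8226*k - 5.8905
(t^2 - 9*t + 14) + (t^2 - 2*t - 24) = 2*t^2 - 11*t - 10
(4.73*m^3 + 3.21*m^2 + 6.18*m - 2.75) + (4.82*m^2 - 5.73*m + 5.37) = 4.73*m^3 + 8.03*m^2 + 0.449999999999999*m + 2.62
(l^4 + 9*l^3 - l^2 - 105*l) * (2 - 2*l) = -2*l^5 - 16*l^4 + 20*l^3 + 208*l^2 - 210*l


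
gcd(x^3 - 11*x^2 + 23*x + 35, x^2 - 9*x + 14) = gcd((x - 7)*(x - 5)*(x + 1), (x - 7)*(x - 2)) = x - 7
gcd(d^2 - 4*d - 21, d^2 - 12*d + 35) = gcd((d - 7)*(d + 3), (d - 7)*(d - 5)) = d - 7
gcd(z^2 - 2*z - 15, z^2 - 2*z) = 1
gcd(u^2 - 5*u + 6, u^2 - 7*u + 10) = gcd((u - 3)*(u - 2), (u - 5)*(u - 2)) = u - 2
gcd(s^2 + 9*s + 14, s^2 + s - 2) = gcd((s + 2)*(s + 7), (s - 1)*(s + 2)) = s + 2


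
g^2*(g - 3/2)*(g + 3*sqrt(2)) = g^4 - 3*g^3/2 + 3*sqrt(2)*g^3 - 9*sqrt(2)*g^2/2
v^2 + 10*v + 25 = (v + 5)^2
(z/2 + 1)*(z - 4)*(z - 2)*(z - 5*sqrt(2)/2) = z^4/2 - 2*z^3 - 5*sqrt(2)*z^3/4 - 2*z^2 + 5*sqrt(2)*z^2 + 5*sqrt(2)*z + 8*z - 20*sqrt(2)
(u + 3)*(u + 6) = u^2 + 9*u + 18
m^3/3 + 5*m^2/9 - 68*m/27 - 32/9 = (m/3 + 1)*(m - 8/3)*(m + 4/3)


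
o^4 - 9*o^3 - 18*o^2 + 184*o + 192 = (o - 8)*(o - 6)*(o + 1)*(o + 4)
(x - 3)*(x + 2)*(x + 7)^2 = x^4 + 13*x^3 + 29*x^2 - 133*x - 294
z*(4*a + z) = 4*a*z + z^2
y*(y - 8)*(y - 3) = y^3 - 11*y^2 + 24*y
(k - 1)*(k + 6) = k^2 + 5*k - 6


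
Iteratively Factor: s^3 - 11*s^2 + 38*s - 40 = (s - 5)*(s^2 - 6*s + 8) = (s - 5)*(s - 4)*(s - 2)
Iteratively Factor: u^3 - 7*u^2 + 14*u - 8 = (u - 4)*(u^2 - 3*u + 2) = (u - 4)*(u - 1)*(u - 2)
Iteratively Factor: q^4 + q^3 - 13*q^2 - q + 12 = (q - 1)*(q^3 + 2*q^2 - 11*q - 12) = (q - 1)*(q + 4)*(q^2 - 2*q - 3) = (q - 1)*(q + 1)*(q + 4)*(q - 3)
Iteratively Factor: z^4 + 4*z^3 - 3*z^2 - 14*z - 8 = (z + 1)*(z^3 + 3*z^2 - 6*z - 8) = (z + 1)^2*(z^2 + 2*z - 8) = (z + 1)^2*(z + 4)*(z - 2)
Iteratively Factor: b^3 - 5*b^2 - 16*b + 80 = (b - 5)*(b^2 - 16) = (b - 5)*(b + 4)*(b - 4)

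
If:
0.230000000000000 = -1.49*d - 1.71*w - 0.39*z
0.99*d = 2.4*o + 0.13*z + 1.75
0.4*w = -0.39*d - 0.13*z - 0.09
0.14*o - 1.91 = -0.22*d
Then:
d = 7.01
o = 2.62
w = -4.32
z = -8.43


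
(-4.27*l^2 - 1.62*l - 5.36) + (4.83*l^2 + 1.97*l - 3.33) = 0.56*l^2 + 0.35*l - 8.69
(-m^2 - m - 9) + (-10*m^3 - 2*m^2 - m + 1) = -10*m^3 - 3*m^2 - 2*m - 8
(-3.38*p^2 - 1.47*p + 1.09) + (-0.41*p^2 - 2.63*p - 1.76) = -3.79*p^2 - 4.1*p - 0.67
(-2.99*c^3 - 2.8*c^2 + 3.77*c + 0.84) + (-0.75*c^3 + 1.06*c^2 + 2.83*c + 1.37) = -3.74*c^3 - 1.74*c^2 + 6.6*c + 2.21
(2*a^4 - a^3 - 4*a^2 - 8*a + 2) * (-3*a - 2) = -6*a^5 - a^4 + 14*a^3 + 32*a^2 + 10*a - 4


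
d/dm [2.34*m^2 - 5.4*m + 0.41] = 4.68*m - 5.4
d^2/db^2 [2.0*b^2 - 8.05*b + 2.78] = 4.00000000000000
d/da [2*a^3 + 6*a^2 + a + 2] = 6*a^2 + 12*a + 1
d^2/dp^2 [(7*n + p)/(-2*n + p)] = -18*n/(2*n - p)^3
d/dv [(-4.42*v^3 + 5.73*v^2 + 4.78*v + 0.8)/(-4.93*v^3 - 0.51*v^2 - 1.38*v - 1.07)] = (30.5031*v^4 + 59.33*v^3 + 20.5506*v^2 - 11.4462*v - 4.0106)/(24.3049*v^6 + 5.0286*v^5 + 13.8669*v^4 + 11.9578*v^3 + 2.9958*v^2 + 2.9532*v + 1.1449)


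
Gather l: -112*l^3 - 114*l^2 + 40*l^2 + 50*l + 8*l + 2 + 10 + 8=-112*l^3 - 74*l^2 + 58*l + 20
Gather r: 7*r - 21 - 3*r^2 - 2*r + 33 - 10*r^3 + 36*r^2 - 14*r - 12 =-10*r^3 + 33*r^2 - 9*r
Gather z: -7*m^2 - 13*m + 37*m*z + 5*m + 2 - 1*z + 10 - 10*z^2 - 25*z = -7*m^2 - 8*m - 10*z^2 + z*(37*m - 26) + 12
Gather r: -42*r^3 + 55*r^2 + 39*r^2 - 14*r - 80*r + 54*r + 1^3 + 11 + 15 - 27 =-42*r^3 + 94*r^2 - 40*r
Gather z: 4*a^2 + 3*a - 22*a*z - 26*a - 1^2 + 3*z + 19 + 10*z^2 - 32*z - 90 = 4*a^2 - 23*a + 10*z^2 + z*(-22*a - 29) - 72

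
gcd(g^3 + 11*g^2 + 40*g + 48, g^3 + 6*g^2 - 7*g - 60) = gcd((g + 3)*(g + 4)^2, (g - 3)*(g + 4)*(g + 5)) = g + 4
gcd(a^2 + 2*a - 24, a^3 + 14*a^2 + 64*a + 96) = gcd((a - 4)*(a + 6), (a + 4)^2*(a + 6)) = a + 6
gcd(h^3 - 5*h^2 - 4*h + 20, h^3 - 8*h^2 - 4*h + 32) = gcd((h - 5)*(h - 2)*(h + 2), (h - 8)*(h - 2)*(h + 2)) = h^2 - 4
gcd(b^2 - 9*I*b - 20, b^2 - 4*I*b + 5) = b - 5*I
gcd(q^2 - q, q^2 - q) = q^2 - q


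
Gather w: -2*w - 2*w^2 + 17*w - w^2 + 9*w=-3*w^2 + 24*w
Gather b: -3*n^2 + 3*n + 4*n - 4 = -3*n^2 + 7*n - 4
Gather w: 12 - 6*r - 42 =-6*r - 30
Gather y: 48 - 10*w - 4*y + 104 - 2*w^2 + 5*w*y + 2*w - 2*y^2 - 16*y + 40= -2*w^2 - 8*w - 2*y^2 + y*(5*w - 20) + 192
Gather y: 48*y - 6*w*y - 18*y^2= -18*y^2 + y*(48 - 6*w)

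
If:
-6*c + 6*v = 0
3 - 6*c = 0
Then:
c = 1/2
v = 1/2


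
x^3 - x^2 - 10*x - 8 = (x - 4)*(x + 1)*(x + 2)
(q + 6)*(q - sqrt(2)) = q^2 - sqrt(2)*q + 6*q - 6*sqrt(2)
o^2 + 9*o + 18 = (o + 3)*(o + 6)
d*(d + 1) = d^2 + d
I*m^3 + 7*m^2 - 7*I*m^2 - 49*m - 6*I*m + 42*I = (m - 7)*(m - 6*I)*(I*m + 1)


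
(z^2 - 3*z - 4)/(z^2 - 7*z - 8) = (z - 4)/(z - 8)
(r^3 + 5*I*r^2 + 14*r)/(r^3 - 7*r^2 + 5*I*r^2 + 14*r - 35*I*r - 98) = r/(r - 7)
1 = 1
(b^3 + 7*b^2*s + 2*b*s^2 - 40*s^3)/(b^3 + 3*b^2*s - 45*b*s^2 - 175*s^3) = (-b^2 - 2*b*s + 8*s^2)/(-b^2 + 2*b*s + 35*s^2)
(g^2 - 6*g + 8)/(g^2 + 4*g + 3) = (g^2 - 6*g + 8)/(g^2 + 4*g + 3)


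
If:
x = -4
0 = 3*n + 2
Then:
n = -2/3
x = -4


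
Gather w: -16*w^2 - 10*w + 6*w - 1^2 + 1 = -16*w^2 - 4*w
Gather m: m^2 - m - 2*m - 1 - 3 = m^2 - 3*m - 4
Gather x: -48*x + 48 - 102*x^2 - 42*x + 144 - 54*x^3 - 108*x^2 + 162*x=-54*x^3 - 210*x^2 + 72*x + 192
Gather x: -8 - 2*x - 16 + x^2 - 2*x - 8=x^2 - 4*x - 32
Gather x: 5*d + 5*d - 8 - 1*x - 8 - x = 10*d - 2*x - 16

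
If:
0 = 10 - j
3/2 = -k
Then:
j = 10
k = -3/2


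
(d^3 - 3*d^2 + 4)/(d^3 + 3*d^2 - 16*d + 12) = (d^2 - d - 2)/(d^2 + 5*d - 6)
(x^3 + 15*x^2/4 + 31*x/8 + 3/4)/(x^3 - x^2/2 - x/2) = (8*x^3 + 30*x^2 + 31*x + 6)/(4*x*(2*x^2 - x - 1))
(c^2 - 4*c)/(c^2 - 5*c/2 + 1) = 2*c*(c - 4)/(2*c^2 - 5*c + 2)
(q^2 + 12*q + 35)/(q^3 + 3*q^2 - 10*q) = (q + 7)/(q*(q - 2))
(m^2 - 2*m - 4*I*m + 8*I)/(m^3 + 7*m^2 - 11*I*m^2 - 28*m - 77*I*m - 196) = (m - 2)/(m^2 + 7*m*(1 - I) - 49*I)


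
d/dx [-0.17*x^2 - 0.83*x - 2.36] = -0.34*x - 0.83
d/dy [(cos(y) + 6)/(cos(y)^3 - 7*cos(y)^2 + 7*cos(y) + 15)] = (-165*cos(y) + 11*cos(2*y) + cos(3*y) + 65)*sin(y)/(2*(cos(y)^3 - 7*cos(y)^2 + 7*cos(y) + 15)^2)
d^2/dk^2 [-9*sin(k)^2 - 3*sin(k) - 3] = 3*sin(k) - 18*cos(2*k)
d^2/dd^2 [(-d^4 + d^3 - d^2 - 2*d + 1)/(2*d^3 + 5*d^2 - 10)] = 2*(-39*d^6 - 84*d^5 + 234*d^4 - 60*d^3 - 915*d^2 + 60*d - 50)/(8*d^9 + 60*d^8 + 150*d^7 + 5*d^6 - 600*d^5 - 750*d^4 + 600*d^3 + 1500*d^2 - 1000)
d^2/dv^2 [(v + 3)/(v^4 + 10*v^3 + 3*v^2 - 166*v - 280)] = 2*(4*(v + 3)*(2*v^3 + 15*v^2 + 3*v - 83)^2 + (-4*v^3 - 30*v^2 - 6*v - 3*(v + 3)*(2*v^2 + 10*v + 1) + 166)*(v^4 + 10*v^3 + 3*v^2 - 166*v - 280))/(v^4 + 10*v^3 + 3*v^2 - 166*v - 280)^3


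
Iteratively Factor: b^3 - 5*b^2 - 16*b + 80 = (b - 4)*(b^2 - b - 20) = (b - 4)*(b + 4)*(b - 5)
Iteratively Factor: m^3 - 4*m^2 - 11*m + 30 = (m - 2)*(m^2 - 2*m - 15) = (m - 2)*(m + 3)*(m - 5)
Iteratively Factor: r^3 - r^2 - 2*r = (r + 1)*(r^2 - 2*r) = r*(r + 1)*(r - 2)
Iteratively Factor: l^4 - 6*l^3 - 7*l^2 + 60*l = (l)*(l^3 - 6*l^2 - 7*l + 60) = l*(l - 4)*(l^2 - 2*l - 15) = l*(l - 5)*(l - 4)*(l + 3)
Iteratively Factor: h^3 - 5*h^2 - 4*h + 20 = (h + 2)*(h^2 - 7*h + 10) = (h - 2)*(h + 2)*(h - 5)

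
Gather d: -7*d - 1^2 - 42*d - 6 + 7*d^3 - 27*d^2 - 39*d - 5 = 7*d^3 - 27*d^2 - 88*d - 12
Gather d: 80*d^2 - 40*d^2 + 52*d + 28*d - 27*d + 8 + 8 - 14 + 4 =40*d^2 + 53*d + 6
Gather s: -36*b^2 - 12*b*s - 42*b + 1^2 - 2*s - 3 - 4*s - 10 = -36*b^2 - 42*b + s*(-12*b - 6) - 12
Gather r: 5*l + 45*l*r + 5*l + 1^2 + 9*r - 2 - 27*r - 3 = 10*l + r*(45*l - 18) - 4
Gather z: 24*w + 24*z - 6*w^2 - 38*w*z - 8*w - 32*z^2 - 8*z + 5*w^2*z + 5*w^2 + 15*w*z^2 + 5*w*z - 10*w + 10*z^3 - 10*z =-w^2 + 6*w + 10*z^3 + z^2*(15*w - 32) + z*(5*w^2 - 33*w + 6)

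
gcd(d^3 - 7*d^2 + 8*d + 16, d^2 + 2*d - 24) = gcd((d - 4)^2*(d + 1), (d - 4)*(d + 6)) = d - 4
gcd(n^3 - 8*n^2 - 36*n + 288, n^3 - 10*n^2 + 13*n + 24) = n - 8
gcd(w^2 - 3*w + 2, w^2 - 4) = w - 2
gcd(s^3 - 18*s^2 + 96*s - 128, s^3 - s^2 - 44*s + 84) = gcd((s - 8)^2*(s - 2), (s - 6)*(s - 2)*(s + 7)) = s - 2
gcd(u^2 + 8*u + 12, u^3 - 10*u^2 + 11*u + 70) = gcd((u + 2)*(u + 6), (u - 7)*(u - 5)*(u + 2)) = u + 2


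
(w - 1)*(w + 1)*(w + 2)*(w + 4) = w^4 + 6*w^3 + 7*w^2 - 6*w - 8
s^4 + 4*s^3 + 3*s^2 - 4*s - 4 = (s - 1)*(s + 1)*(s + 2)^2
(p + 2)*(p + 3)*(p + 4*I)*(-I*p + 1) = -I*p^4 + 5*p^3 - 5*I*p^3 + 25*p^2 - 2*I*p^2 + 30*p + 20*I*p + 24*I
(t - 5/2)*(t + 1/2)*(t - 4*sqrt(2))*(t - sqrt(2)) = t^4 - 5*sqrt(2)*t^3 - 2*t^3 + 27*t^2/4 + 10*sqrt(2)*t^2 - 16*t + 25*sqrt(2)*t/4 - 10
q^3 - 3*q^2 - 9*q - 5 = (q - 5)*(q + 1)^2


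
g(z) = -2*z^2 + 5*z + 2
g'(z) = 5 - 4*z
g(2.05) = 3.84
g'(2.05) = -3.20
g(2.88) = -0.19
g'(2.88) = -6.52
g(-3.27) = -35.74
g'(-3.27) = 18.08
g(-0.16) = 1.15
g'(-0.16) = 5.64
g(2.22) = 3.24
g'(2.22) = -3.88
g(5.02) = -23.30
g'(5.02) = -15.08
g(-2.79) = -27.52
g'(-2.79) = 16.16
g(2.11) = 3.65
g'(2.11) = -3.44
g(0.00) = 2.00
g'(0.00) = 5.00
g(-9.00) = -205.00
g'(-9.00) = 41.00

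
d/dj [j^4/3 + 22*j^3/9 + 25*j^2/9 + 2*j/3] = 4*j^3/3 + 22*j^2/3 + 50*j/9 + 2/3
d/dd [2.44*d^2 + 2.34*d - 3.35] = 4.88*d + 2.34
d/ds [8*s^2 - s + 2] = 16*s - 1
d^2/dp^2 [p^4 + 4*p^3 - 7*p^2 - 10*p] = 12*p^2 + 24*p - 14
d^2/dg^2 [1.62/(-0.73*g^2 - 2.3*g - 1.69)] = (1.726596*g^2 + 5.43996*g - 1.62*(1.46*g + 2.3)*(2.92*g + 4.6) + 3.997188)/(0.73*g^2 + 2.3*g + 1.69)^3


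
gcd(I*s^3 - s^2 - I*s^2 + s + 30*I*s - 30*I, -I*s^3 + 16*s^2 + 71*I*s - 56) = 1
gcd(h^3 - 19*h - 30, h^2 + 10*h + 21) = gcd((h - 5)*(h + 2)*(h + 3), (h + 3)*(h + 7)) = h + 3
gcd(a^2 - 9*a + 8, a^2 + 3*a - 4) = a - 1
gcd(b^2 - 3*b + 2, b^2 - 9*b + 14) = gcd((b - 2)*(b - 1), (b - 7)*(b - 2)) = b - 2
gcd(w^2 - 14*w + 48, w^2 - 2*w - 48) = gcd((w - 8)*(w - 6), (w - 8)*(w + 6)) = w - 8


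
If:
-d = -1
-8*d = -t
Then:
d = 1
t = 8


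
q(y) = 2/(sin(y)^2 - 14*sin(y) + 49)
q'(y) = 2*(-2*sin(y)*cos(y) + 14*cos(y))/(sin(y)^2 - 14*sin(y) + 49)^2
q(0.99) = 0.05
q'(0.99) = 0.01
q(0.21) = 0.04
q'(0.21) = 0.01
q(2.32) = 0.05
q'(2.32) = -0.01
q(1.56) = 0.06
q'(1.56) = 0.00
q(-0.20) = 0.04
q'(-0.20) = 0.01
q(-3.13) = 0.04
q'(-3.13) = -0.01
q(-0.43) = 0.04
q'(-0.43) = 0.01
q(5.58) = 0.03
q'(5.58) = 0.01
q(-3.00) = 0.04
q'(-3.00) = -0.01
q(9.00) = 0.05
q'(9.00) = -0.01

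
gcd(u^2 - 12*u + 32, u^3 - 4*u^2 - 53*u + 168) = u - 8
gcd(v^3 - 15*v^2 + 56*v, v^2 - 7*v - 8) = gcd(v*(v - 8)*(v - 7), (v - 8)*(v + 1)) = v - 8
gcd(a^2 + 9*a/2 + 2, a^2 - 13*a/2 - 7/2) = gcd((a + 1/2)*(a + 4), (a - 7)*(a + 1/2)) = a + 1/2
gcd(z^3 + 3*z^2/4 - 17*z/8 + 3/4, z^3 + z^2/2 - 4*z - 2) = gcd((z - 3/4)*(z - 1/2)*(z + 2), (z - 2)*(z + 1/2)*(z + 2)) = z + 2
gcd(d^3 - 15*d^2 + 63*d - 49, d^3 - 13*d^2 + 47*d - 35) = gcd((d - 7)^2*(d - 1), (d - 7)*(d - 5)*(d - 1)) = d^2 - 8*d + 7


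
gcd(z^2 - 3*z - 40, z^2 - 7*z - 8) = z - 8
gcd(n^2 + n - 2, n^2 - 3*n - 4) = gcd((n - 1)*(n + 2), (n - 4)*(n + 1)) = 1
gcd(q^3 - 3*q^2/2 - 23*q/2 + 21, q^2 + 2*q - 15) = q - 3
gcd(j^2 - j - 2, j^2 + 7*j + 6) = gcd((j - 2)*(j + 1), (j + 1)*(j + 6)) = j + 1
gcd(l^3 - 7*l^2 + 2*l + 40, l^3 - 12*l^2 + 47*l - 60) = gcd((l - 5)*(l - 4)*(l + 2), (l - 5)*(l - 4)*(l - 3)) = l^2 - 9*l + 20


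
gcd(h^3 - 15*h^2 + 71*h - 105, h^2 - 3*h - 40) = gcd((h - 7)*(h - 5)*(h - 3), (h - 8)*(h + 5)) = 1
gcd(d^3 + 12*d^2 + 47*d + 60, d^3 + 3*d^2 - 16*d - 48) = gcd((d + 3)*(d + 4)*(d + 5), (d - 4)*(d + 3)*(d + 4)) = d^2 + 7*d + 12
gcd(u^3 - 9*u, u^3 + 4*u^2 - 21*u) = u^2 - 3*u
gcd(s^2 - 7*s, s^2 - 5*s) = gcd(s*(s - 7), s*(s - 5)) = s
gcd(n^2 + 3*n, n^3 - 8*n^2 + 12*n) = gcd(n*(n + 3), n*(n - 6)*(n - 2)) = n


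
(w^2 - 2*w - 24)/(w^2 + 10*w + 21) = (w^2 - 2*w - 24)/(w^2 + 10*w + 21)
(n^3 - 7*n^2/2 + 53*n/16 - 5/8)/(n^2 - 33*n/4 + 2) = (4*n^2 - 13*n + 10)/(4*(n - 8))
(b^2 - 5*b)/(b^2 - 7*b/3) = 3*(b - 5)/(3*b - 7)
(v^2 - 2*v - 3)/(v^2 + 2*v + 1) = (v - 3)/(v + 1)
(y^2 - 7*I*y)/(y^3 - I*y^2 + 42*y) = 1/(y + 6*I)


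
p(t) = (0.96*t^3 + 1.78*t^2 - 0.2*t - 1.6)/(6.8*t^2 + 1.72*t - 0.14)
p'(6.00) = 0.15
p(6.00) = 1.05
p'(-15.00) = 0.14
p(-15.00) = -1.89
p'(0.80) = 0.86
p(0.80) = -0.02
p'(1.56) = 0.27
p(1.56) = 0.32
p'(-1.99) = 0.10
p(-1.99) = -0.07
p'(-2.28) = 0.11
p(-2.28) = -0.10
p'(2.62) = 0.17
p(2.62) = 0.54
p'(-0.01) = 104.81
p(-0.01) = 10.21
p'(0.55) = 2.05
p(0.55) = -0.35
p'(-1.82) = 0.08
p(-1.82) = -0.06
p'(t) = (-13.6*t - 1.72)*(0.96*t^3 + 1.78*t^2 - 0.2*t - 1.6)/(6.8*t^2 + 1.72*t - 0.14)^2 + (2.88*t^2 + 3.56*t - 0.2)/(6.8*t^2 + 1.72*t - 0.14)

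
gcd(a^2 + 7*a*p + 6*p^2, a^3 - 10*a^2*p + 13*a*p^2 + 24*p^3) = a + p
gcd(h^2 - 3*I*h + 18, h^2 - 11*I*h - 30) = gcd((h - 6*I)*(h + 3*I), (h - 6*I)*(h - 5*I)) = h - 6*I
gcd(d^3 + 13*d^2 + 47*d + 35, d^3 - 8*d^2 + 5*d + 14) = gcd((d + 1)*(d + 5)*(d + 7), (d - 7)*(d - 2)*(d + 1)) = d + 1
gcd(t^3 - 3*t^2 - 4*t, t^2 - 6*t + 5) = 1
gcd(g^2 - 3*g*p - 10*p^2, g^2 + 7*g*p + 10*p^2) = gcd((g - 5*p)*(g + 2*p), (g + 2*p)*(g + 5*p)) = g + 2*p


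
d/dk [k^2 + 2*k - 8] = 2*k + 2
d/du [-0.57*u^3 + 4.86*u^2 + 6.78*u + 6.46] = -1.71*u^2 + 9.72*u + 6.78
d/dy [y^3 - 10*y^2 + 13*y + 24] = 3*y^2 - 20*y + 13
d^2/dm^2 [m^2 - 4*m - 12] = 2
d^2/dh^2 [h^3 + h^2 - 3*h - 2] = 6*h + 2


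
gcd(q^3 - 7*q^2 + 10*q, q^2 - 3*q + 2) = q - 2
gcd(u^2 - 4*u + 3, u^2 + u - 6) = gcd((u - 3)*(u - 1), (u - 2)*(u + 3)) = 1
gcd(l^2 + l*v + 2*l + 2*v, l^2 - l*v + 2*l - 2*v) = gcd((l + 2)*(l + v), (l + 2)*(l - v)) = l + 2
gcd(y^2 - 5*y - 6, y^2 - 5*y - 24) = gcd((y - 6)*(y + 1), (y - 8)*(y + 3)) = 1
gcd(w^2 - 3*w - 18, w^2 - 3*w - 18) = w^2 - 3*w - 18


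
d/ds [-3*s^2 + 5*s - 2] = 5 - 6*s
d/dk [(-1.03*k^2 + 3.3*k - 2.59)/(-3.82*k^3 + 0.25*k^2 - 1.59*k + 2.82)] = (-3.9346*k^4 + 25.212*k^3 - 28.8687*k^2 - 4.5142*k + 5.1879)/(14.5924*k^6 - 1.91*k^5 + 12.2101*k^4 - 22.3398*k^3 + 3.9381*k^2 - 8.9676*k + 7.9524)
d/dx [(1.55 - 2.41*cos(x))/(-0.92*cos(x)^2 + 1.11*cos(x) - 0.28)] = (2.2172*cos(x)^2 - 2.852*cos(x) + 1.0457)*sin(x)/(0.8464*cos(x)^4 - 2.0424*cos(x)^3 + 1.7473*cos(x)^2 - 0.6216*cos(x) + 0.0784)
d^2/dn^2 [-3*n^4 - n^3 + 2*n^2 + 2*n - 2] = -36*n^2 - 6*n + 4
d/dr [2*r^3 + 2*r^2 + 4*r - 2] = 6*r^2 + 4*r + 4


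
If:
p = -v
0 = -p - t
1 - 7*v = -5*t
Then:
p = -1/2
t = 1/2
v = 1/2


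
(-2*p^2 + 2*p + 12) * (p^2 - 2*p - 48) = -2*p^4 + 6*p^3 + 104*p^2 - 120*p - 576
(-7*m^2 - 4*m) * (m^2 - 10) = -7*m^4 - 4*m^3 + 70*m^2 + 40*m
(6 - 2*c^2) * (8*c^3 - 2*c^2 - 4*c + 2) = -16*c^5 + 4*c^4 + 56*c^3 - 16*c^2 - 24*c + 12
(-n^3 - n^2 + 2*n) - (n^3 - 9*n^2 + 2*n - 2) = -2*n^3 + 8*n^2 + 2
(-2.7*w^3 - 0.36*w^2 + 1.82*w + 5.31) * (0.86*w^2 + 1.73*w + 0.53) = -2.322*w^5 - 4.9806*w^4 - 0.4886*w^3 + 7.5244*w^2 + 10.1509*w + 2.8143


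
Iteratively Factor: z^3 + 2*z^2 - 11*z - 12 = (z + 4)*(z^2 - 2*z - 3) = (z + 1)*(z + 4)*(z - 3)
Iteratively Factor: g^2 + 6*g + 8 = (g + 4)*(g + 2)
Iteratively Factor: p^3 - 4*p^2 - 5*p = (p)*(p^2 - 4*p - 5) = p*(p + 1)*(p - 5)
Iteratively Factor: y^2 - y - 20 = (y + 4)*(y - 5)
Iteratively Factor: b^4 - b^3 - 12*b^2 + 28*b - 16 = (b - 2)*(b^3 + b^2 - 10*b + 8) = (b - 2)*(b + 4)*(b^2 - 3*b + 2) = (b - 2)*(b - 1)*(b + 4)*(b - 2)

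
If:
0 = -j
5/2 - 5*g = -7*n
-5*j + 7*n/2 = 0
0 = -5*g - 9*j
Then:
No Solution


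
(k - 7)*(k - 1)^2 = k^3 - 9*k^2 + 15*k - 7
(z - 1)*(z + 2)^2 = z^3 + 3*z^2 - 4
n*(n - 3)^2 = n^3 - 6*n^2 + 9*n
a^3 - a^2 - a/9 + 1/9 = (a - 1)*(a - 1/3)*(a + 1/3)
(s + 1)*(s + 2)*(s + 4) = s^3 + 7*s^2 + 14*s + 8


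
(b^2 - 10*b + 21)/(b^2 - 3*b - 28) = (b - 3)/(b + 4)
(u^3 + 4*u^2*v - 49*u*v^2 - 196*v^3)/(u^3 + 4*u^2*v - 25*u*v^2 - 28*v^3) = (u^2 - 3*u*v - 28*v^2)/(u^2 - 3*u*v - 4*v^2)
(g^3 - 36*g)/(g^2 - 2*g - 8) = g*(36 - g^2)/(-g^2 + 2*g + 8)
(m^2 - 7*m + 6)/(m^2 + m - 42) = (m - 1)/(m + 7)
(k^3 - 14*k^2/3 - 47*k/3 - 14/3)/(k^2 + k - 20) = (3*k^3 - 14*k^2 - 47*k - 14)/(3*(k^2 + k - 20))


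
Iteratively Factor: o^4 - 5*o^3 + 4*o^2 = (o - 4)*(o^3 - o^2) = o*(o - 4)*(o^2 - o) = o^2*(o - 4)*(o - 1)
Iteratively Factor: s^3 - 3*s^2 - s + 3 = (s + 1)*(s^2 - 4*s + 3) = (s - 3)*(s + 1)*(s - 1)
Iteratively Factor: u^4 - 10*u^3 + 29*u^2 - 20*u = (u - 5)*(u^3 - 5*u^2 + 4*u) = (u - 5)*(u - 1)*(u^2 - 4*u) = (u - 5)*(u - 4)*(u - 1)*(u)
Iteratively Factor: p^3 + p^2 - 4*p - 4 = (p - 2)*(p^2 + 3*p + 2) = (p - 2)*(p + 2)*(p + 1)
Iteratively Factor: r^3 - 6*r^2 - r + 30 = (r - 5)*(r^2 - r - 6) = (r - 5)*(r - 3)*(r + 2)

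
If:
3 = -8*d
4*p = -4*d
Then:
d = -3/8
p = 3/8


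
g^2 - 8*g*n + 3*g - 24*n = (g + 3)*(g - 8*n)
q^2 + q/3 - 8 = (q - 8/3)*(q + 3)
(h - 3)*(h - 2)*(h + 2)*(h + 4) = h^4 + h^3 - 16*h^2 - 4*h + 48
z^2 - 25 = (z - 5)*(z + 5)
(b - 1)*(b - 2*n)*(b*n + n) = b^3*n - 2*b^2*n^2 - b*n + 2*n^2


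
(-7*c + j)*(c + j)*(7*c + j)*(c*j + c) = -49*c^4*j - 49*c^4 - 49*c^3*j^2 - 49*c^3*j + c^2*j^3 + c^2*j^2 + c*j^4 + c*j^3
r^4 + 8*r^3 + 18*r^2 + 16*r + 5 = (r + 1)^3*(r + 5)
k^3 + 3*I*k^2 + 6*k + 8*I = (k - 2*I)*(k + I)*(k + 4*I)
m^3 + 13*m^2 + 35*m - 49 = (m - 1)*(m + 7)^2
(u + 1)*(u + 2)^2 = u^3 + 5*u^2 + 8*u + 4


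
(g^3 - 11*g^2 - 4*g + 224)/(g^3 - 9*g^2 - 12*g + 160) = (g - 7)/(g - 5)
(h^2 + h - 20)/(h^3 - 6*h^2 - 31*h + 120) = (h - 4)/(h^2 - 11*h + 24)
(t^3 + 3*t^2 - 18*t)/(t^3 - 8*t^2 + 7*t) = (t^2 + 3*t - 18)/(t^2 - 8*t + 7)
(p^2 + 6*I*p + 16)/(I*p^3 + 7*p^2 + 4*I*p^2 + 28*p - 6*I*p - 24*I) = (-I*p^2 + 6*p - 16*I)/(p^3 + p^2*(4 - 7*I) + p*(-6 - 28*I) - 24)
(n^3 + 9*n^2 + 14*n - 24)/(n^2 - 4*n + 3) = (n^2 + 10*n + 24)/(n - 3)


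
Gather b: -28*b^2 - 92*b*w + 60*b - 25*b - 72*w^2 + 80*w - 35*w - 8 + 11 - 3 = -28*b^2 + b*(35 - 92*w) - 72*w^2 + 45*w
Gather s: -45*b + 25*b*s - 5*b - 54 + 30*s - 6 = -50*b + s*(25*b + 30) - 60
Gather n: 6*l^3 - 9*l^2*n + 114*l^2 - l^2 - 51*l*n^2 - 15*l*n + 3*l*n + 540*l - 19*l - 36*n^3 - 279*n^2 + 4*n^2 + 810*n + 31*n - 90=6*l^3 + 113*l^2 + 521*l - 36*n^3 + n^2*(-51*l - 275) + n*(-9*l^2 - 12*l + 841) - 90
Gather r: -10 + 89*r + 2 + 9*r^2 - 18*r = 9*r^2 + 71*r - 8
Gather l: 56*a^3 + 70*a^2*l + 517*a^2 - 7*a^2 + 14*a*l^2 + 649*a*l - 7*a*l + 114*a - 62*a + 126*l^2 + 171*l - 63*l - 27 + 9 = 56*a^3 + 510*a^2 + 52*a + l^2*(14*a + 126) + l*(70*a^2 + 642*a + 108) - 18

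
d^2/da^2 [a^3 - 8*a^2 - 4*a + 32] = 6*a - 16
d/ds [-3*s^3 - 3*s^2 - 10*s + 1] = -9*s^2 - 6*s - 10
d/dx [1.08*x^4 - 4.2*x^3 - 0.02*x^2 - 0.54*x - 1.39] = 4.32*x^3 - 12.6*x^2 - 0.04*x - 0.54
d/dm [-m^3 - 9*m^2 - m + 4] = -3*m^2 - 18*m - 1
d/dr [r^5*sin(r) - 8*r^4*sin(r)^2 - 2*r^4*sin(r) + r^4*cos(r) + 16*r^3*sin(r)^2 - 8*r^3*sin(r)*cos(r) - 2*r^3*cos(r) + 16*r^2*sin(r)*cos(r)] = r*(r^4*cos(r) + 4*r^3*sin(r) - 8*r^3*sin(2*r) - 2*r^3*cos(r) - 6*r^2*sin(r) + 16*r^2*sin(2*r) + 4*r^2*cos(r) + 8*r^2*cos(2*r) - 16*r^2 - 12*r*sin(2*r) - 6*r*cos(r) - 8*r*cos(2*r) + 24*r + 16*sin(2*r))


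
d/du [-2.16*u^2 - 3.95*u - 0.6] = -4.32*u - 3.95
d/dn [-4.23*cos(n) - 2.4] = 4.23*sin(n)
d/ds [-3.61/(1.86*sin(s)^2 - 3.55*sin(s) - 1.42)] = (13.4292*sin(s) - 12.8155)*cos(s)/(-1.86*sin(s)^2 + 3.55*sin(s) + 1.42)^2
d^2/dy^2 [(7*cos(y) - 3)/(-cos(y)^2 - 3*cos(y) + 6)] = 2*(63*(1 - cos(2*y))^2*cos(y) - 33*(1 - cos(2*y))^2 + 619*cos(y) - 42*cos(2*y) + 267*cos(3*y) - 14*cos(5*y) - 558)/(6*cos(y) + cos(2*y) - 11)^3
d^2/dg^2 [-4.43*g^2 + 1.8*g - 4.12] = -8.86000000000000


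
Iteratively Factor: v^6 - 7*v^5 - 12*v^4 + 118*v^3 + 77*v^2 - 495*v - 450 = (v - 5)*(v^5 - 2*v^4 - 22*v^3 + 8*v^2 + 117*v + 90) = (v - 5)*(v + 2)*(v^4 - 4*v^3 - 14*v^2 + 36*v + 45) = (v - 5)^2*(v + 2)*(v^3 + v^2 - 9*v - 9) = (v - 5)^2*(v - 3)*(v + 2)*(v^2 + 4*v + 3) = (v - 5)^2*(v - 3)*(v + 1)*(v + 2)*(v + 3)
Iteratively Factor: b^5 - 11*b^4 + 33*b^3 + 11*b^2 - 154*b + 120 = (b + 2)*(b^4 - 13*b^3 + 59*b^2 - 107*b + 60) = (b - 1)*(b + 2)*(b^3 - 12*b^2 + 47*b - 60) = (b - 5)*(b - 1)*(b + 2)*(b^2 - 7*b + 12) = (b - 5)*(b - 3)*(b - 1)*(b + 2)*(b - 4)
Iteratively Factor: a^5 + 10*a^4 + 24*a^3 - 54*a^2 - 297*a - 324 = (a + 3)*(a^4 + 7*a^3 + 3*a^2 - 63*a - 108) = (a + 3)^2*(a^3 + 4*a^2 - 9*a - 36) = (a - 3)*(a + 3)^2*(a^2 + 7*a + 12) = (a - 3)*(a + 3)^2*(a + 4)*(a + 3)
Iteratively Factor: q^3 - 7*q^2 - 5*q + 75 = (q + 3)*(q^2 - 10*q + 25) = (q - 5)*(q + 3)*(q - 5)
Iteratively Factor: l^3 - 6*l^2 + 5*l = (l - 1)*(l^2 - 5*l) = (l - 5)*(l - 1)*(l)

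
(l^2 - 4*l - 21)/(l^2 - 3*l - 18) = (l - 7)/(l - 6)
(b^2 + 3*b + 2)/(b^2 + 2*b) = (b + 1)/b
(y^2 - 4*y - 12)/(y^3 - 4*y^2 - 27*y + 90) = (y + 2)/(y^2 + 2*y - 15)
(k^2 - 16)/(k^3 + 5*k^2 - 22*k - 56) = (k + 4)/(k^2 + 9*k + 14)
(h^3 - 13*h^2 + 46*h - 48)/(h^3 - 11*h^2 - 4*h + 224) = (h^2 - 5*h + 6)/(h^2 - 3*h - 28)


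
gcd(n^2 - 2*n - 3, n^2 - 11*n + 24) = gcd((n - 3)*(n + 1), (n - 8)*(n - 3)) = n - 3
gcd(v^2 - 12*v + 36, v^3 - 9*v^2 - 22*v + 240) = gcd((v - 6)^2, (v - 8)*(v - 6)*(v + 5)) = v - 6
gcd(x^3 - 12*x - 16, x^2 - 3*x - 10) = x + 2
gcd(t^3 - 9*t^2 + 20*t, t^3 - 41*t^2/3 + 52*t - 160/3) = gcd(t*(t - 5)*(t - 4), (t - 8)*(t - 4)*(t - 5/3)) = t - 4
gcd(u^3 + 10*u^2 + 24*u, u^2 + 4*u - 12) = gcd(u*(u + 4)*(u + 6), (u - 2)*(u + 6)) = u + 6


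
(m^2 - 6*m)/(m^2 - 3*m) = (m - 6)/(m - 3)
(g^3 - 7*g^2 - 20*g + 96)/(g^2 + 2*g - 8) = (g^2 - 11*g + 24)/(g - 2)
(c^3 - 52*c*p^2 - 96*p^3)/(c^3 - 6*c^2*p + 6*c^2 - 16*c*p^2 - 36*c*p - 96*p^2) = (c + 6*p)/(c + 6)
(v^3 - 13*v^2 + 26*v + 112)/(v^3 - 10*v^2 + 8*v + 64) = (v - 7)/(v - 4)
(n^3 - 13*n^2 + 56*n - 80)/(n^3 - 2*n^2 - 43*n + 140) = (n - 4)/(n + 7)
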